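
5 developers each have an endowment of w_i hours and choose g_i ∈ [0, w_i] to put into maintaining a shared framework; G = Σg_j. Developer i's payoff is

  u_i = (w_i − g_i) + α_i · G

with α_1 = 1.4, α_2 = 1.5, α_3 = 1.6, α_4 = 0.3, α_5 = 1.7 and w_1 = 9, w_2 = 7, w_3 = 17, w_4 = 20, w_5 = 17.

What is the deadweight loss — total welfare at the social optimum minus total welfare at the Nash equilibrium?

∂u_i/∂g_i = α_i − 1, so developer i contributes w_i if α_i > 1, else 0.
α_i > 1 for i ∈ {1, 2, 3, 5}; NE contributions (9, 7, 17, 0, 17), G = 50.
W^NE = Σw_i − G^NE + (Σα_i)·G^NE = 70 + 5.5·50 = 345.
Planner: ∂(Σu_j)/∂g_i = Σα_j − 1 = 5.5 > 0, so everyone contributes w_i; G^SO = 70, W^SO = 70 + 5.5·70 = 455.
Deadweight loss = 110.

110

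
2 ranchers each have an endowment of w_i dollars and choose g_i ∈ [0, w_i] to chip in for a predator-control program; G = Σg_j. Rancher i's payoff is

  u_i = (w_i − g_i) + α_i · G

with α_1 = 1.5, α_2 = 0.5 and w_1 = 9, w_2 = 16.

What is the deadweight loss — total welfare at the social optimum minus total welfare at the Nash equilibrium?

16

∂u_i/∂g_i = α_i − 1, so rancher i contributes w_i if α_i > 1, else 0.
α_i > 1 for i ∈ {1}; NE contributions (9, 0), G = 9.
W^NE = Σw_i − G^NE + (Σα_i)·G^NE = 25 + 1·9 = 34.
Planner: ∂(Σu_j)/∂g_i = Σα_j − 1 = 1 > 0, so everyone contributes w_i; G^SO = 25, W^SO = 25 + 1·25 = 50.
Deadweight loss = 16.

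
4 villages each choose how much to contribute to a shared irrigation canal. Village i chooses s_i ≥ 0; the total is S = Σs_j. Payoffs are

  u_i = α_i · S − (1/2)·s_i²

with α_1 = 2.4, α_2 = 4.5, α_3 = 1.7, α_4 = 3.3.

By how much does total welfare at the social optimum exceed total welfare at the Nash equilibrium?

Village i's FOC: ∂u_i/∂s_i = α_i − s_i = 0, so s_i* = α_i.
NE contributions = (2.4, 4.5, 1.7, 3.3); S = 11.9.
W^NE = (Σα)·S − ½Σα_i² = 11.9² − ½·39.79 = 121.715.
Planner sets s_i = Σα_j = 11.9 for every i, so S^SO = 4·11.9 = 47.6.
W^SO = (Σα)·S^SO − ½·4·(Σα)² = (4/2)·11.9² = 283.22.
Deadweight loss = W^SO − W^NE = 161.505.

161.505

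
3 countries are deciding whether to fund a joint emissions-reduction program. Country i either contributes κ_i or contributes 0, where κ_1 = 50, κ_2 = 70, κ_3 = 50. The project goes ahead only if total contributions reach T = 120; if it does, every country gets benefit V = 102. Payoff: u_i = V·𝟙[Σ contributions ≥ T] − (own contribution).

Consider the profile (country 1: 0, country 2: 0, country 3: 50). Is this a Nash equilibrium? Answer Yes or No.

No

Total = 50 < 120: not provided.
Country 1 (pledges 0, payoff 0): pledging 50 → total 100, payoff -50. No gain.
Country 2 (pledges 0, payoff 0): pledging 70 → total 120, payoff 32. Profitable deviation.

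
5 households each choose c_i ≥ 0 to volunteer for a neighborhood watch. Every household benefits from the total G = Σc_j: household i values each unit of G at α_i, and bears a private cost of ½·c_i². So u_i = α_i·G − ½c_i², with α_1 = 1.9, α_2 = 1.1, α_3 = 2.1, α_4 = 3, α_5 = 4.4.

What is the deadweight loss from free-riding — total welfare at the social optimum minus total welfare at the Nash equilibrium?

Household i's FOC: ∂u_i/∂c_i = α_i − c_i = 0, so c_i* = α_i.
NE contributions = (1.9, 1.1, 2.1, 3, 4.4); G = 12.5.
W^NE = (Σα)·G − ½Σα_i² = 12.5² − ½·37.59 = 137.455.
Planner sets c_i = Σα_j = 12.5 for every i, so G^SO = 5·12.5 = 62.5.
W^SO = (Σα)·G^SO − ½·5·(Σα)² = (5/2)·12.5² = 390.625.
Deadweight loss = W^SO − W^NE = 253.17.

253.17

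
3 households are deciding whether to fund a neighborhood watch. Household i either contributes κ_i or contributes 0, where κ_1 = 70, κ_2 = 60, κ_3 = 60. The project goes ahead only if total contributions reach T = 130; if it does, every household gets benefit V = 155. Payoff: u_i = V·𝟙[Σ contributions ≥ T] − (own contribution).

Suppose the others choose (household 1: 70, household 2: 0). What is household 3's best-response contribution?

60

Others' total = 70. Contributing 60 brings total to 130 ≥ 130: gain V − κ_3 = 95.
Best response: 60.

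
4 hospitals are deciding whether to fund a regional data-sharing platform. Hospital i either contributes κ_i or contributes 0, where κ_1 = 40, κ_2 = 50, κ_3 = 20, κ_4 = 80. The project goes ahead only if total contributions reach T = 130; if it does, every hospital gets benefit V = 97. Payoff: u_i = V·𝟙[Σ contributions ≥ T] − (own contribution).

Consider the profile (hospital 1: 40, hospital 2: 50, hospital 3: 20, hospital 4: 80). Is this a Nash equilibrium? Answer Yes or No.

Total = 190 ≥ 130: provided.
Hospital 1 (pledges 40, payoff 57): dropping to 0 → total 150, payoff 97. Profitable deviation.

No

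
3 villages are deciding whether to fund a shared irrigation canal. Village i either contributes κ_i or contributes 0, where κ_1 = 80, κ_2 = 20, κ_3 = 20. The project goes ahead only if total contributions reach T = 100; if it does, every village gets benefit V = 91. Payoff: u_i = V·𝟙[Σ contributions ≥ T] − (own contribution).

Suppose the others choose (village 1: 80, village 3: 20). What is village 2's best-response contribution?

Others' total = 100 ≥ 100; contributing adds cost 20 for no extra benefit.
Best response: 0.

0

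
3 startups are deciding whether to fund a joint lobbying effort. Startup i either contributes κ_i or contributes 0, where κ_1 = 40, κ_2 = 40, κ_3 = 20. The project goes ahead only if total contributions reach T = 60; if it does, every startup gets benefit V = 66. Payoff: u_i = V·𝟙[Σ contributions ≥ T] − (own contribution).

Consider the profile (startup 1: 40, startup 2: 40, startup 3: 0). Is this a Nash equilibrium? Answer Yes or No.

Total = 80 ≥ 60: provided.
Startup 1 (pledges 40, payoff 26): dropping to 0 → total 40, payoff 0. No gain.
Startup 2 (pledges 40, payoff 26): dropping to 0 → total 40, payoff 0. No gain.
Startup 3 (pledges 0, payoff 66): pledging 20 → total 100, payoff 46. No gain.

Yes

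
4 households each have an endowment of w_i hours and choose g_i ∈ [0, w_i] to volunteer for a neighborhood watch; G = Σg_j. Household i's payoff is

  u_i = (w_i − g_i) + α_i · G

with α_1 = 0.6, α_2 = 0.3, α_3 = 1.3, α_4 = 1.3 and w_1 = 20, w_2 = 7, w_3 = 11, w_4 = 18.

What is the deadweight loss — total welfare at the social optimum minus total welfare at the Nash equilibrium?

67.5

∂u_i/∂g_i = α_i − 1, so household i contributes w_i if α_i > 1, else 0.
α_i > 1 for i ∈ {3, 4}; NE contributions (0, 0, 11, 18), G = 29.
W^NE = Σw_i − G^NE + (Σα_i)·G^NE = 56 + 2.5·29 = 128.5.
Planner: ∂(Σu_j)/∂g_i = Σα_j − 1 = 2.5 > 0, so everyone contributes w_i; G^SO = 56, W^SO = 56 + 2.5·56 = 196.
Deadweight loss = 67.5.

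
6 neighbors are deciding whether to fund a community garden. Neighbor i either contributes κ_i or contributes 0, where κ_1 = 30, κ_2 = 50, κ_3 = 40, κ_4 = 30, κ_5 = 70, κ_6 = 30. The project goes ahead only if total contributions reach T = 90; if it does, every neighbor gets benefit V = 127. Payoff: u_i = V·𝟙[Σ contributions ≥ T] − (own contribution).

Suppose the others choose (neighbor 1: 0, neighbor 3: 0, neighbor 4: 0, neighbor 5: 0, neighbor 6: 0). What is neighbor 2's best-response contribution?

Others' total = 0. Even contributing 50 gives 50 < 90: no benefit either way.
Best response: 0.

0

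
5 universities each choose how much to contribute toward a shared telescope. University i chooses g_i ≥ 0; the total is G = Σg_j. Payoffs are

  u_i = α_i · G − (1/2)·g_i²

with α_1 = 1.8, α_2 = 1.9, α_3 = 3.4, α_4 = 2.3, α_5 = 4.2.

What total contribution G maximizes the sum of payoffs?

Planner FOC: ∂(Σu_j)/∂g_i = (Σα_j) − g_i = 0, so g_i^SO = Σα_j = 13.6 for every i; G^SO = 68.

68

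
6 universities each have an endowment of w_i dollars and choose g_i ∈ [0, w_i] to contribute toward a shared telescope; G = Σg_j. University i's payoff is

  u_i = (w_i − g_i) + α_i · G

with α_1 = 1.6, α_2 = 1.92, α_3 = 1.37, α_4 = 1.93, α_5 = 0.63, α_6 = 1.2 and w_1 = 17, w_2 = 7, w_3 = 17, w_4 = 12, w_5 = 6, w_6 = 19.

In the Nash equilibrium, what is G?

72

∂u_i/∂g_i = α_i − 1, so university i contributes w_i if α_i > 1, else 0.
α_i > 1 for i ∈ {1, 2, 3, 4, 6}; NE contributions (17, 7, 17, 12, 0, 19), G = 72.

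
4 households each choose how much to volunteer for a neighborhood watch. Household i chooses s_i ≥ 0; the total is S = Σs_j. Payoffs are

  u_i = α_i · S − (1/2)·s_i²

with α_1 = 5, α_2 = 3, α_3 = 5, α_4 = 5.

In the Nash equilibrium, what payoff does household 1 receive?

77.5

Household i's FOC: ∂u_i/∂s_i = α_i − s_i = 0, so s_i* = α_i.
NE contributions = (5, 3, 5, 5); S = 18.
u_1 = α_1·S − ½·(s_1)² = 5·18 − ½·5² = 77.5.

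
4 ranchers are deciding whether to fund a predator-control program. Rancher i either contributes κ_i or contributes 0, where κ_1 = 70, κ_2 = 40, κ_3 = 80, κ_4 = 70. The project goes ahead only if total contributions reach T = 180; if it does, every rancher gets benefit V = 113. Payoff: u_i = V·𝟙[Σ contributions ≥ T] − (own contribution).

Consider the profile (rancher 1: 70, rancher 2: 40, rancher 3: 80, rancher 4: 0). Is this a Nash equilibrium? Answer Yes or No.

Yes

Total = 190 ≥ 180: provided.
Rancher 1 (pledges 70, payoff 43): dropping to 0 → total 120, payoff 0. No gain.
Rancher 2 (pledges 40, payoff 73): dropping to 0 → total 150, payoff 0. No gain.
Rancher 3 (pledges 80, payoff 33): dropping to 0 → total 110, payoff 0. No gain.
Rancher 4 (pledges 0, payoff 113): pledging 70 → total 260, payoff 43. No gain.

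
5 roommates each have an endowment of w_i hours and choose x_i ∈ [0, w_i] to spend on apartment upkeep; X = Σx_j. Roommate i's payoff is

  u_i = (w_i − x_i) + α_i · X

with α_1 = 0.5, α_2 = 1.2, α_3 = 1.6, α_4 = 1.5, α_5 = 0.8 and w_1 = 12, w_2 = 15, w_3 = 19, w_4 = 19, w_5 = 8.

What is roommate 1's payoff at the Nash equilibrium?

38.5

∂u_i/∂x_i = α_i − 1, so roommate i contributes w_i if α_i > 1, else 0.
α_i > 1 for i ∈ {2, 3, 4}; NE contributions (0, 15, 19, 19, 0), X = 53.
u_1 = (12 − 0) + 0.5·53 = 38.5.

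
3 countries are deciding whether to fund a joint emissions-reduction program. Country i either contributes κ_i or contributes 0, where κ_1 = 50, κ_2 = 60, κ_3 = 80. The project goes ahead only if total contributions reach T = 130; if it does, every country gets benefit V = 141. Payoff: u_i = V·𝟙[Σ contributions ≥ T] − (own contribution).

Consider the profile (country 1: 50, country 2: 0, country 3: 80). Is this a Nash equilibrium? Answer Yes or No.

Total = 130 ≥ 130: provided.
Country 1 (pledges 50, payoff 91): dropping to 0 → total 80, payoff 0. No gain.
Country 2 (pledges 0, payoff 141): pledging 60 → total 190, payoff 81. No gain.
Country 3 (pledges 80, payoff 61): dropping to 0 → total 50, payoff 0. No gain.

Yes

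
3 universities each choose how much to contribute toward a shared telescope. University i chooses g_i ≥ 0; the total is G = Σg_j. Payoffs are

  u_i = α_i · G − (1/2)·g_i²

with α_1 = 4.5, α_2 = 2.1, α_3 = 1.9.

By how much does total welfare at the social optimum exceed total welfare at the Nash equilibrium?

50.26

University i's FOC: ∂u_i/∂g_i = α_i − g_i = 0, so g_i* = α_i.
NE contributions = (4.5, 2.1, 1.9); G = 8.5.
W^NE = (Σα)·G − ½Σα_i² = 8.5² − ½·28.27 = 58.115.
Planner sets g_i = Σα_j = 8.5 for every i, so G^SO = 3·8.5 = 25.5.
W^SO = (Σα)·G^SO − ½·3·(Σα)² = (3/2)·8.5² = 108.375.
Deadweight loss = W^SO − W^NE = 50.26.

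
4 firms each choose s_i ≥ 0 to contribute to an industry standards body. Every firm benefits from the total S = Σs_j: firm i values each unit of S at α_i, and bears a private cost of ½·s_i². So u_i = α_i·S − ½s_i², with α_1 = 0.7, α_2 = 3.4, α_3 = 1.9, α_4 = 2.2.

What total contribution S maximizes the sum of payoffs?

Planner FOC: ∂(Σu_j)/∂s_i = (Σα_j) − s_i = 0, so s_i^SO = Σα_j = 8.2 for every i; S^SO = 32.8.

32.8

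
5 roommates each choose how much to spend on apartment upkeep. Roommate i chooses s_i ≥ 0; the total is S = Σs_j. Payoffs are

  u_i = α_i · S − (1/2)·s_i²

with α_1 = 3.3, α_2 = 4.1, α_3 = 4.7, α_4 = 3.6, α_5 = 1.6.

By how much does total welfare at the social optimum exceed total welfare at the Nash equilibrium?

481.59

Roommate i's FOC: ∂u_i/∂s_i = α_i − s_i = 0, so s_i* = α_i.
NE contributions = (3.3, 4.1, 4.7, 3.6, 1.6); S = 17.3.
W^NE = (Σα)·S − ½Σα_i² = 17.3² − ½·65.31 = 266.635.
Planner sets s_i = Σα_j = 17.3 for every i, so S^SO = 5·17.3 = 86.5.
W^SO = (Σα)·S^SO − ½·5·(Σα)² = (5/2)·17.3² = 748.225.
Deadweight loss = W^SO − W^NE = 481.59.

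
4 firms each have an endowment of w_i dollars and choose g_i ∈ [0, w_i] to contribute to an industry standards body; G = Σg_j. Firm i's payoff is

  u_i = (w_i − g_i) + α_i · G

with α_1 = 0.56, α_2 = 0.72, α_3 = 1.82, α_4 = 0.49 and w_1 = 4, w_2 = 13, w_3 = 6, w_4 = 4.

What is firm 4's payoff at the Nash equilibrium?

6.94

∂u_i/∂g_i = α_i − 1, so firm i contributes w_i if α_i > 1, else 0.
α_i > 1 for i ∈ {3}; NE contributions (0, 0, 6, 0), G = 6.
u_4 = (4 − 0) + 0.49·6 = 6.94.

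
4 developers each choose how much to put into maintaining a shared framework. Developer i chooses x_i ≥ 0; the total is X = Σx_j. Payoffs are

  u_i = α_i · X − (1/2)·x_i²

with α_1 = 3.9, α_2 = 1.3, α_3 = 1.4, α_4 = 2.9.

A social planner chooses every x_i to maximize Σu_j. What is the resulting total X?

Planner FOC: ∂(Σu_j)/∂x_i = (Σα_j) − x_i = 0, so x_i^SO = Σα_j = 9.5 for every i; X^SO = 38.

38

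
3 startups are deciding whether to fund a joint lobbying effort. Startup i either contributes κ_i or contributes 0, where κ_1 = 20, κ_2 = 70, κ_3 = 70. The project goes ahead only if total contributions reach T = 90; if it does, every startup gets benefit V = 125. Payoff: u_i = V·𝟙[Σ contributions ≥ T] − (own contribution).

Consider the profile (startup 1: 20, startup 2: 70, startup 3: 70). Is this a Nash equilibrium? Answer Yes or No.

No

Total = 160 ≥ 90: provided.
Startup 1 (pledges 20, payoff 105): dropping to 0 → total 140, payoff 125. Profitable deviation.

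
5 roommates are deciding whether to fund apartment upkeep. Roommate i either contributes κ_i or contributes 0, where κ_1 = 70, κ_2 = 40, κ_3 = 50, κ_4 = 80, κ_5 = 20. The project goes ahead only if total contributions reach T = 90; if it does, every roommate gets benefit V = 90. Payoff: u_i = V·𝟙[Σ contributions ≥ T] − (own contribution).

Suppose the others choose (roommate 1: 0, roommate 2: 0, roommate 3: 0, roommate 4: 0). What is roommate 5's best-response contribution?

0

Others' total = 0. Even contributing 20 gives 20 < 90: no benefit either way.
Best response: 0.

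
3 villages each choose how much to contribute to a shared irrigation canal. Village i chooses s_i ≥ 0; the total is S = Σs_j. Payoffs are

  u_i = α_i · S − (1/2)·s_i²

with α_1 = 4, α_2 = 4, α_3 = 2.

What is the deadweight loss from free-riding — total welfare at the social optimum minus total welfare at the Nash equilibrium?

68

Village i's FOC: ∂u_i/∂s_i = α_i − s_i = 0, so s_i* = α_i.
NE contributions = (4, 4, 2); S = 10.
W^NE = (Σα)·S − ½Σα_i² = 10² − ½·36 = 82.
Planner sets s_i = Σα_j = 10 for every i, so S^SO = 3·10 = 30.
W^SO = (Σα)·S^SO − ½·3·(Σα)² = (3/2)·10² = 150.
Deadweight loss = W^SO − W^NE = 68.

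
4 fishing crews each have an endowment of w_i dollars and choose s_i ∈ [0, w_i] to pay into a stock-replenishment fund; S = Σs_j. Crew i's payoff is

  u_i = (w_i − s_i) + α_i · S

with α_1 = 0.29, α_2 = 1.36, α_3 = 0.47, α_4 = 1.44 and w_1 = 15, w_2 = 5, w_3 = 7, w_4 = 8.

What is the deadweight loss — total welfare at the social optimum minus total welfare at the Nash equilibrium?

56.32

∂u_i/∂s_i = α_i − 1, so crew i contributes w_i if α_i > 1, else 0.
α_i > 1 for i ∈ {2, 4}; NE contributions (0, 5, 0, 8), S = 13.
W^NE = Σw_i − S^NE + (Σα_i)·S^NE = 35 + 2.56·13 = 68.28.
Planner: ∂(Σu_j)/∂s_i = Σα_j − 1 = 2.56 > 0, so everyone contributes w_i; S^SO = 35, W^SO = 35 + 2.56·35 = 124.6.
Deadweight loss = 56.32.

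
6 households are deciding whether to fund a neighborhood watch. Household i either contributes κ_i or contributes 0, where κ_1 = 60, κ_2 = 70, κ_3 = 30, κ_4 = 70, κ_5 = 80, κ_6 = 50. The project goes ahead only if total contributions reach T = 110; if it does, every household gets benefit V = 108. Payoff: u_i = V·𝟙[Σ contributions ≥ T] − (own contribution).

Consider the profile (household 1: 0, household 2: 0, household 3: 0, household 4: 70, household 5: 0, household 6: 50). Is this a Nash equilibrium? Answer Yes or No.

Yes

Total = 120 ≥ 110: provided.
Household 1 (pledges 0, payoff 108): pledging 60 → total 180, payoff 48. No gain.
Household 2 (pledges 0, payoff 108): pledging 70 → total 190, payoff 38. No gain.
Household 3 (pledges 0, payoff 108): pledging 30 → total 150, payoff 78. No gain.
Household 4 (pledges 70, payoff 38): dropping to 0 → total 50, payoff 0. No gain.
Household 5 (pledges 0, payoff 108): pledging 80 → total 200, payoff 28. No gain.
Household 6 (pledges 50, payoff 58): dropping to 0 → total 70, payoff 0. No gain.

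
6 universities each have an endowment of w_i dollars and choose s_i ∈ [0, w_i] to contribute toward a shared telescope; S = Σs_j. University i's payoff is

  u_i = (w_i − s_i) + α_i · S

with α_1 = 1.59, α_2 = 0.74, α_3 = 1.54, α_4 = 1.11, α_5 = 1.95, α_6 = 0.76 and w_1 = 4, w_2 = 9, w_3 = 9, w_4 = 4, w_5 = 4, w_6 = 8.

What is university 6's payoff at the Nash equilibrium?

23.96

∂u_i/∂s_i = α_i − 1, so university i contributes w_i if α_i > 1, else 0.
α_i > 1 for i ∈ {1, 3, 4, 5}; NE contributions (4, 0, 9, 4, 4, 0), S = 21.
u_6 = (8 − 0) + 0.76·21 = 23.96.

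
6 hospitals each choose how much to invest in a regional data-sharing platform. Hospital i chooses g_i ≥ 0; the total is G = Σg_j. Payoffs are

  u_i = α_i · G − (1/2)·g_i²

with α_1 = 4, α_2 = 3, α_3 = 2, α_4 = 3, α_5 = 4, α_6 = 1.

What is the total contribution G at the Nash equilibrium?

Hospital i's FOC: ∂u_i/∂g_i = α_i − g_i = 0, so g_i* = α_i.
NE contributions = (4, 3, 2, 3, 4, 1); G = 17.

17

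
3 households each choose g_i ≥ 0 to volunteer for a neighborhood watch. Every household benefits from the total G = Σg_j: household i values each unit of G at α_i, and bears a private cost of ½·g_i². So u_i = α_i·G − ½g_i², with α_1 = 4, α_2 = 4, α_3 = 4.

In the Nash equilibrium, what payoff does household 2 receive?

Household i's FOC: ∂u_i/∂g_i = α_i − g_i = 0, so g_i* = α_i.
NE contributions = (4, 4, 4); G = 12.
u_2 = α_2·G − ½·(g_2)² = 4·12 − ½·4² = 40.

40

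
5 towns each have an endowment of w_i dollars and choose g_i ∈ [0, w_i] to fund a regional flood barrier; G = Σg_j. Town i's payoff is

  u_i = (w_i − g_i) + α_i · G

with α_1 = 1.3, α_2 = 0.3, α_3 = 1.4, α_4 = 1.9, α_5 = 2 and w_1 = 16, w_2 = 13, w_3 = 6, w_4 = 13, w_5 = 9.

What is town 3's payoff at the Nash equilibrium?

∂u_i/∂g_i = α_i − 1, so town i contributes w_i if α_i > 1, else 0.
α_i > 1 for i ∈ {1, 3, 4, 5}; NE contributions (16, 0, 6, 13, 9), G = 44.
u_3 = (6 − 6) + 1.4·44 = 61.6.

61.6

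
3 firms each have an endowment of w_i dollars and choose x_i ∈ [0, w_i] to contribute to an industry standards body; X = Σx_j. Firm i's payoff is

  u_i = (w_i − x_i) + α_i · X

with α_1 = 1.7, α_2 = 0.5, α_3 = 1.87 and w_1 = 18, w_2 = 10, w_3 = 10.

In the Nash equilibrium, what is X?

28

∂u_i/∂x_i = α_i − 1, so firm i contributes w_i if α_i > 1, else 0.
α_i > 1 for i ∈ {1, 3}; NE contributions (18, 0, 10), X = 28.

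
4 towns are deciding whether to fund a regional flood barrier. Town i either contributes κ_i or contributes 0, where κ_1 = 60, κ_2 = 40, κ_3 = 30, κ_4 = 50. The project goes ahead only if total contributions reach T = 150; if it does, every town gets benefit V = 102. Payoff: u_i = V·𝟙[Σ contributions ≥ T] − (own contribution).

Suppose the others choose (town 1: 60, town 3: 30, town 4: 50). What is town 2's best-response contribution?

40

Others' total = 140. Contributing 40 brings total to 180 ≥ 150: gain V − κ_2 = 62.
Best response: 40.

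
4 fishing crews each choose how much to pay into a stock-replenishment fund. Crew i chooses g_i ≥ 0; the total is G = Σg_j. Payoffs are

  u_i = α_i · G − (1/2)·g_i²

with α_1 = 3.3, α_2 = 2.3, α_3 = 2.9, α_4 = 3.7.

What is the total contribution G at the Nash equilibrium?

Crew i's FOC: ∂u_i/∂g_i = α_i − g_i = 0, so g_i* = α_i.
NE contributions = (3.3, 2.3, 2.9, 3.7); G = 12.2.

12.2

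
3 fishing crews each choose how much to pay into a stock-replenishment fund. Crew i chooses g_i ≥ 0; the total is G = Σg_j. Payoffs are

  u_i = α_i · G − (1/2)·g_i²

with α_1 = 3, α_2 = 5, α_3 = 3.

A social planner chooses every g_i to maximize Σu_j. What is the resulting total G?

Planner FOC: ∂(Σu_j)/∂g_i = (Σα_j) − g_i = 0, so g_i^SO = Σα_j = 11 for every i; G^SO = 33.

33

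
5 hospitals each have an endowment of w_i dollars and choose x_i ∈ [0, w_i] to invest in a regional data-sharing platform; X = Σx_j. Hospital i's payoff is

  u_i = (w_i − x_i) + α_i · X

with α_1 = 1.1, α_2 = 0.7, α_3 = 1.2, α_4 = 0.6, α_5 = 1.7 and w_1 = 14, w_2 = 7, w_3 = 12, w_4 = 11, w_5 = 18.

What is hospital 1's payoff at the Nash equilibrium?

∂u_i/∂x_i = α_i − 1, so hospital i contributes w_i if α_i > 1, else 0.
α_i > 1 for i ∈ {1, 3, 5}; NE contributions (14, 0, 12, 0, 18), X = 44.
u_1 = (14 − 14) + 1.1·44 = 48.4.

48.4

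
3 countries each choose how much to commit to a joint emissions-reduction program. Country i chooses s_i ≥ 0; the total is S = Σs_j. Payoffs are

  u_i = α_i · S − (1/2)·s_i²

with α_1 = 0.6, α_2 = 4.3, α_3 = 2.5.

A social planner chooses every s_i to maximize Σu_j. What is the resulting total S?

Planner FOC: ∂(Σu_j)/∂s_i = (Σα_j) − s_i = 0, so s_i^SO = Σα_j = 7.4 for every i; S^SO = 22.2.

22.2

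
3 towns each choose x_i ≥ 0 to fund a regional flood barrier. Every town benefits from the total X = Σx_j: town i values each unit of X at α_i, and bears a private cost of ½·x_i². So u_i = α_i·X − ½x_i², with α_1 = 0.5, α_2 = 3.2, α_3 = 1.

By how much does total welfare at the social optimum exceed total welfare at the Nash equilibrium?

16.79

Town i's FOC: ∂u_i/∂x_i = α_i − x_i = 0, so x_i* = α_i.
NE contributions = (0.5, 3.2, 1); X = 4.7.
W^NE = (Σα)·X − ½Σα_i² = 4.7² − ½·11.49 = 16.345.
Planner sets x_i = Σα_j = 4.7 for every i, so X^SO = 3·4.7 = 14.1.
W^SO = (Σα)·X^SO − ½·3·(Σα)² = (3/2)·4.7² = 33.135.
Deadweight loss = W^SO − W^NE = 16.79.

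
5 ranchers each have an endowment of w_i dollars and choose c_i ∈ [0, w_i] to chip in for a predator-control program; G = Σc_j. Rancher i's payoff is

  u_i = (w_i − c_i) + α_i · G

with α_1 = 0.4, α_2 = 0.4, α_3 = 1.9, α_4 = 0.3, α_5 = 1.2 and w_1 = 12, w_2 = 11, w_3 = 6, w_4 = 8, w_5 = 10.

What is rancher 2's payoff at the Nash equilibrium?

∂u_i/∂c_i = α_i − 1, so rancher i contributes w_i if α_i > 1, else 0.
α_i > 1 for i ∈ {3, 5}; NE contributions (0, 0, 6, 0, 10), G = 16.
u_2 = (11 − 0) + 0.4·16 = 17.4.

17.4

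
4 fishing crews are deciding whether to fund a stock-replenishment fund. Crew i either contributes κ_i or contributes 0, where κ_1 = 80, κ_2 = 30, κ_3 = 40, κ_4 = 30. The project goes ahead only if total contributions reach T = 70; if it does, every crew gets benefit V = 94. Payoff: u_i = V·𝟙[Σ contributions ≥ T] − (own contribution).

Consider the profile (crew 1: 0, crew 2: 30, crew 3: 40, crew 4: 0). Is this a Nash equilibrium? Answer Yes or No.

Yes

Total = 70 ≥ 70: provided.
Crew 1 (pledges 0, payoff 94): pledging 80 → total 150, payoff 14. No gain.
Crew 2 (pledges 30, payoff 64): dropping to 0 → total 40, payoff 0. No gain.
Crew 3 (pledges 40, payoff 54): dropping to 0 → total 30, payoff 0. No gain.
Crew 4 (pledges 0, payoff 94): pledging 30 → total 100, payoff 64. No gain.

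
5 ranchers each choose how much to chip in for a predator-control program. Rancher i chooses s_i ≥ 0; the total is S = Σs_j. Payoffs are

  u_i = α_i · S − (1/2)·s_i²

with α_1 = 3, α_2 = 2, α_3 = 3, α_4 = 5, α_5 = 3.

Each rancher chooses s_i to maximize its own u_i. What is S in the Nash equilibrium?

Rancher i's FOC: ∂u_i/∂s_i = α_i − s_i = 0, so s_i* = α_i.
NE contributions = (3, 2, 3, 5, 3); S = 16.

16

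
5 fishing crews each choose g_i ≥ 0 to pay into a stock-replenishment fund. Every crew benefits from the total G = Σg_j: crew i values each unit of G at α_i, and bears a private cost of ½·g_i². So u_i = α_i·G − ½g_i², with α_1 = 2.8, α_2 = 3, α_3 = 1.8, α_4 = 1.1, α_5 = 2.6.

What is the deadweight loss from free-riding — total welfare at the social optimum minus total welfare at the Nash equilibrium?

205.56

Crew i's FOC: ∂u_i/∂g_i = α_i − g_i = 0, so g_i* = α_i.
NE contributions = (2.8, 3, 1.8, 1.1, 2.6); G = 11.3.
W^NE = (Σα)·G − ½Σα_i² = 11.3² − ½·28.05 = 113.665.
Planner sets g_i = Σα_j = 11.3 for every i, so G^SO = 5·11.3 = 56.5.
W^SO = (Σα)·G^SO − ½·5·(Σα)² = (5/2)·11.3² = 319.225.
Deadweight loss = W^SO − W^NE = 205.56.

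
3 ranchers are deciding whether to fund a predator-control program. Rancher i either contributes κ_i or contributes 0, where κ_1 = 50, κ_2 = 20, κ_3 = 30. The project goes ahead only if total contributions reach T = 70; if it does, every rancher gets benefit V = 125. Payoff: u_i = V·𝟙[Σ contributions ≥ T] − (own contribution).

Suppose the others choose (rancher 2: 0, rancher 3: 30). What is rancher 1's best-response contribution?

50

Others' total = 30. Contributing 50 brings total to 80 ≥ 70: gain V − κ_1 = 75.
Best response: 50.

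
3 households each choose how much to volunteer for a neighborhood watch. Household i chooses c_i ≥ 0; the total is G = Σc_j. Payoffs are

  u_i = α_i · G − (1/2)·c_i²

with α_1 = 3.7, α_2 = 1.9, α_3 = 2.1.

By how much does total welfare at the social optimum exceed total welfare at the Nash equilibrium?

Household i's FOC: ∂u_i/∂c_i = α_i − c_i = 0, so c_i* = α_i.
NE contributions = (3.7, 1.9, 2.1); G = 7.7.
W^NE = (Σα)·G − ½Σα_i² = 7.7² − ½·21.71 = 48.435.
Planner sets c_i = Σα_j = 7.7 for every i, so G^SO = 3·7.7 = 23.1.
W^SO = (Σα)·G^SO − ½·3·(Σα)² = (3/2)·7.7² = 88.935.
Deadweight loss = W^SO − W^NE = 40.5.

40.5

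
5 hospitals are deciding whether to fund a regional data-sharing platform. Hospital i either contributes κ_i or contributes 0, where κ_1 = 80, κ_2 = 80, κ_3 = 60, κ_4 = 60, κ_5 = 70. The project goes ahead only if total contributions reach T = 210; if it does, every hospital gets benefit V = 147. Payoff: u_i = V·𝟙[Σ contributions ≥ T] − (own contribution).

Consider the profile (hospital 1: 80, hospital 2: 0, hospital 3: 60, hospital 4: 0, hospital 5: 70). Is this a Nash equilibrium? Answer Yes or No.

Total = 210 ≥ 210: provided.
Hospital 1 (pledges 80, payoff 67): dropping to 0 → total 130, payoff 0. No gain.
Hospital 2 (pledges 0, payoff 147): pledging 80 → total 290, payoff 67. No gain.
Hospital 3 (pledges 60, payoff 87): dropping to 0 → total 150, payoff 0. No gain.
Hospital 4 (pledges 0, payoff 147): pledging 60 → total 270, payoff 87. No gain.
Hospital 5 (pledges 70, payoff 77): dropping to 0 → total 140, payoff 0. No gain.

Yes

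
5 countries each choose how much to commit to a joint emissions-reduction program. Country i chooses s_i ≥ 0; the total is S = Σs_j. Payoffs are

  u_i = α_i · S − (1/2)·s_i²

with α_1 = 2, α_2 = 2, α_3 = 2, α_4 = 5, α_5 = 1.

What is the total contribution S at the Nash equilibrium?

Country i's FOC: ∂u_i/∂s_i = α_i − s_i = 0, so s_i* = α_i.
NE contributions = (2, 2, 2, 5, 1); S = 12.

12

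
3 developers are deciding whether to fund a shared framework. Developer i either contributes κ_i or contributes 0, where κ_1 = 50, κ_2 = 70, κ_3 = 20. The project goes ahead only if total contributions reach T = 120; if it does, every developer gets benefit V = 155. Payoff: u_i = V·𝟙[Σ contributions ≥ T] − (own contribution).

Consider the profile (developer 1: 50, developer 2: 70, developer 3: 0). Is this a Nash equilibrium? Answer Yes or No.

Yes

Total = 120 ≥ 120: provided.
Developer 1 (pledges 50, payoff 105): dropping to 0 → total 70, payoff 0. No gain.
Developer 2 (pledges 70, payoff 85): dropping to 0 → total 50, payoff 0. No gain.
Developer 3 (pledges 0, payoff 155): pledging 20 → total 140, payoff 135. No gain.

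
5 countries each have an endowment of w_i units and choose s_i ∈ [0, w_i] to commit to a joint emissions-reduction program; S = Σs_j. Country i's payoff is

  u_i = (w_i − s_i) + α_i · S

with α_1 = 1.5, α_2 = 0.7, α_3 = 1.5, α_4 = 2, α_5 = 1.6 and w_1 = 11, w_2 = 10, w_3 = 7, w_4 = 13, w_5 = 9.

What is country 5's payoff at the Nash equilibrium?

∂u_i/∂s_i = α_i − 1, so country i contributes w_i if α_i > 1, else 0.
α_i > 1 for i ∈ {1, 3, 4, 5}; NE contributions (11, 0, 7, 13, 9), S = 40.
u_5 = (9 − 9) + 1.6·40 = 64.

64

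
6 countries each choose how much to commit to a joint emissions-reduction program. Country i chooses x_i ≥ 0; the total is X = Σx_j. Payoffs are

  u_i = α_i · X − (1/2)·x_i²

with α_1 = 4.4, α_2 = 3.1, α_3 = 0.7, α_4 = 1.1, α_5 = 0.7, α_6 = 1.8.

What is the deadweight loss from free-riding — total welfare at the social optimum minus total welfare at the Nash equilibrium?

Country i's FOC: ∂u_i/∂x_i = α_i − x_i = 0, so x_i* = α_i.
NE contributions = (4.4, 3.1, 0.7, 1.1, 0.7, 1.8); X = 11.8.
W^NE = (Σα)·X − ½Σα_i² = 11.8² − ½·34.4 = 122.04.
Planner sets x_i = Σα_j = 11.8 for every i, so X^SO = 6·11.8 = 70.8.
W^SO = (Σα)·X^SO − ½·6·(Σα)² = (6/2)·11.8² = 417.72.
Deadweight loss = W^SO − W^NE = 295.68.

295.68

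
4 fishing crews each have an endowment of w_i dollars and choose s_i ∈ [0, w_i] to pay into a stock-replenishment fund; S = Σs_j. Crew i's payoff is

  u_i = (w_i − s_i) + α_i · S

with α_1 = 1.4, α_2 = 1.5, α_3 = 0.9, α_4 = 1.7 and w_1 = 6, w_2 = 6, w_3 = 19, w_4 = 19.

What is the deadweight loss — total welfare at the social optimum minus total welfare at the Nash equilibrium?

∂u_i/∂s_i = α_i − 1, so crew i contributes w_i if α_i > 1, else 0.
α_i > 1 for i ∈ {1, 2, 4}; NE contributions (6, 6, 0, 19), S = 31.
W^NE = Σw_i − S^NE + (Σα_i)·S^NE = 50 + 4.5·31 = 189.5.
Planner: ∂(Σu_j)/∂s_i = Σα_j − 1 = 4.5 > 0, so everyone contributes w_i; S^SO = 50, W^SO = 50 + 4.5·50 = 275.
Deadweight loss = 85.5.

85.5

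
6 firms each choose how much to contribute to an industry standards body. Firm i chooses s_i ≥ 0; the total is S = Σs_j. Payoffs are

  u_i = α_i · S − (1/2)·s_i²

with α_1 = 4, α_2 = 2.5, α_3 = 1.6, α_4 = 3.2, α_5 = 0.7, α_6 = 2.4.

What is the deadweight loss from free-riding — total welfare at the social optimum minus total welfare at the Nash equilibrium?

Firm i's FOC: ∂u_i/∂s_i = α_i − s_i = 0, so s_i* = α_i.
NE contributions = (4, 2.5, 1.6, 3.2, 0.7, 2.4); S = 14.4.
W^NE = (Σα)·S − ½Σα_i² = 14.4² − ½·41.3 = 186.71.
Planner sets s_i = Σα_j = 14.4 for every i, so S^SO = 6·14.4 = 86.4.
W^SO = (Σα)·S^SO − ½·6·(Σα)² = (6/2)·14.4² = 622.08.
Deadweight loss = W^SO − W^NE = 435.37.

435.37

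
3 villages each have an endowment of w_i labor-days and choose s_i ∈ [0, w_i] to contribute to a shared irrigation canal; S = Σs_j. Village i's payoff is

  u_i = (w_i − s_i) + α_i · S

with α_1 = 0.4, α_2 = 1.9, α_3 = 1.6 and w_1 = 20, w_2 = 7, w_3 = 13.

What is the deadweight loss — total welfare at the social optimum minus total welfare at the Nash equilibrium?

58

∂u_i/∂s_i = α_i − 1, so village i contributes w_i if α_i > 1, else 0.
α_i > 1 for i ∈ {2, 3}; NE contributions (0, 7, 13), S = 20.
W^NE = Σw_i − S^NE + (Σα_i)·S^NE = 40 + 2.9·20 = 98.
Planner: ∂(Σu_j)/∂s_i = Σα_j − 1 = 2.9 > 0, so everyone contributes w_i; S^SO = 40, W^SO = 40 + 2.9·40 = 156.
Deadweight loss = 58.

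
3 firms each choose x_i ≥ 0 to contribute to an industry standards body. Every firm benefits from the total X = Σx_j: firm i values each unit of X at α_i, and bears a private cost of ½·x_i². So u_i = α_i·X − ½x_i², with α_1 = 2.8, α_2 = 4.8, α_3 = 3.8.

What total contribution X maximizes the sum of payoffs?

34.2

Planner FOC: ∂(Σu_j)/∂x_i = (Σα_j) − x_i = 0, so x_i^SO = Σα_j = 11.4 for every i; X^SO = 34.2.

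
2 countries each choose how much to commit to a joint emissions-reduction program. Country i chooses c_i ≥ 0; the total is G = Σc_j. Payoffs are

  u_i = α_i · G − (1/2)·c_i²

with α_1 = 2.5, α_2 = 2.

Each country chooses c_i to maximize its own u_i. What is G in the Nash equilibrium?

Country i's FOC: ∂u_i/∂c_i = α_i − c_i = 0, so c_i* = α_i.
NE contributions = (2.5, 2); G = 4.5.

4.5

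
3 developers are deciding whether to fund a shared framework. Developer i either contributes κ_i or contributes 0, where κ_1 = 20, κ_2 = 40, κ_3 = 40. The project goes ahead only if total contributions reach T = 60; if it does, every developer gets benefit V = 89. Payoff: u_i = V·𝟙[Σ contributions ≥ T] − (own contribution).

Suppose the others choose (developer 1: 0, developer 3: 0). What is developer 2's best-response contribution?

0

Others' total = 0. Even contributing 40 gives 40 < 60: no benefit either way.
Best response: 0.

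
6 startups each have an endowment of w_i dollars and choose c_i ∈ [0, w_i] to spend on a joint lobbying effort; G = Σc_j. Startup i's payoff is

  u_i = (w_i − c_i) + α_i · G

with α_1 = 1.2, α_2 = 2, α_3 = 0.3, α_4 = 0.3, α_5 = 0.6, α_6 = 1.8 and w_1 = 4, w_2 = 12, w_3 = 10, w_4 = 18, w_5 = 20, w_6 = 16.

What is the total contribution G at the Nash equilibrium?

∂u_i/∂c_i = α_i − 1, so startup i contributes w_i if α_i > 1, else 0.
α_i > 1 for i ∈ {1, 2, 6}; NE contributions (4, 12, 0, 0, 0, 16), G = 32.

32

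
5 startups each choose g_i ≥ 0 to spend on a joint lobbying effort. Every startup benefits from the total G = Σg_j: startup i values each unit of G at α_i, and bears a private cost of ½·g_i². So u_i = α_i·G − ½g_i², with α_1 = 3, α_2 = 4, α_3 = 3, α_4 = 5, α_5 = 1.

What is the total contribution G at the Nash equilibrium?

16

Startup i's FOC: ∂u_i/∂g_i = α_i − g_i = 0, so g_i* = α_i.
NE contributions = (3, 4, 3, 5, 1); G = 16.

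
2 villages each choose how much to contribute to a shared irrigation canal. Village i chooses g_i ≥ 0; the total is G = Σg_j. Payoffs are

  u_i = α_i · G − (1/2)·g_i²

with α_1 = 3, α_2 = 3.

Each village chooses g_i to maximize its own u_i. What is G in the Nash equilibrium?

6

Village i's FOC: ∂u_i/∂g_i = α_i − g_i = 0, so g_i* = α_i.
NE contributions = (3, 3); G = 6.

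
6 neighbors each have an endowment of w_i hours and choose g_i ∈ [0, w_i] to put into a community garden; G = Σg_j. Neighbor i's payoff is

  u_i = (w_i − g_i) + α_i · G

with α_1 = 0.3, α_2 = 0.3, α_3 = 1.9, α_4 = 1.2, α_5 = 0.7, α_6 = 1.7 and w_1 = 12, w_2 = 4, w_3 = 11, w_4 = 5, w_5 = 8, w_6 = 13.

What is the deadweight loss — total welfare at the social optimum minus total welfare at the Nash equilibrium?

122.4

∂u_i/∂g_i = α_i − 1, so neighbor i contributes w_i if α_i > 1, else 0.
α_i > 1 for i ∈ {3, 4, 6}; NE contributions (0, 0, 11, 5, 0, 13), G = 29.
W^NE = Σw_i − G^NE + (Σα_i)·G^NE = 53 + 5.1·29 = 200.9.
Planner: ∂(Σu_j)/∂g_i = Σα_j − 1 = 5.1 > 0, so everyone contributes w_i; G^SO = 53, W^SO = 53 + 5.1·53 = 323.3.
Deadweight loss = 122.4.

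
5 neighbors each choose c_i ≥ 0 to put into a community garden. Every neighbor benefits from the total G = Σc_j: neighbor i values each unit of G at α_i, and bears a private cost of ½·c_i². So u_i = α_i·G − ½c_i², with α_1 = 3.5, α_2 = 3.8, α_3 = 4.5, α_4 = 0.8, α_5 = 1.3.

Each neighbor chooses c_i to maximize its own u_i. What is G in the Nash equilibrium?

Neighbor i's FOC: ∂u_i/∂c_i = α_i − c_i = 0, so c_i* = α_i.
NE contributions = (3.5, 3.8, 4.5, 0.8, 1.3); G = 13.9.

13.9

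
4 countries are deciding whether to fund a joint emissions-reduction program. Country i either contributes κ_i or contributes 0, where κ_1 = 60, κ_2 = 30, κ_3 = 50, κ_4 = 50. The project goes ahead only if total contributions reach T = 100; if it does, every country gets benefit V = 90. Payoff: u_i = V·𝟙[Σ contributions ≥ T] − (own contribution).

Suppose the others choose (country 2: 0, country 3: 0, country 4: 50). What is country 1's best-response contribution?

Others' total = 50. Contributing 60 brings total to 110 ≥ 100: gain V − κ_1 = 30.
Best response: 60.

60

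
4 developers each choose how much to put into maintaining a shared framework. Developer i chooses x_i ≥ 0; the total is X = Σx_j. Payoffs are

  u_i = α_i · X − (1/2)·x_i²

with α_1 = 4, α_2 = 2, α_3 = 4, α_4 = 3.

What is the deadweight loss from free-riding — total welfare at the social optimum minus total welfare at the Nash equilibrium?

191.5

Developer i's FOC: ∂u_i/∂x_i = α_i − x_i = 0, so x_i* = α_i.
NE contributions = (4, 2, 4, 3); X = 13.
W^NE = (Σα)·X − ½Σα_i² = 13² − ½·45 = 146.5.
Planner sets x_i = Σα_j = 13 for every i, so X^SO = 4·13 = 52.
W^SO = (Σα)·X^SO − ½·4·(Σα)² = (4/2)·13² = 338.
Deadweight loss = W^SO − W^NE = 191.5.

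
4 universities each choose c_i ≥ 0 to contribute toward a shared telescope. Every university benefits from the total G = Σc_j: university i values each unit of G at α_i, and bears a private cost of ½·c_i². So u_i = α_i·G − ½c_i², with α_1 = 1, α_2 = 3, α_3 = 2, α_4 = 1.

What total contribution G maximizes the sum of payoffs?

28

Planner FOC: ∂(Σu_j)/∂c_i = (Σα_j) − c_i = 0, so c_i^SO = Σα_j = 7 for every i; G^SO = 28.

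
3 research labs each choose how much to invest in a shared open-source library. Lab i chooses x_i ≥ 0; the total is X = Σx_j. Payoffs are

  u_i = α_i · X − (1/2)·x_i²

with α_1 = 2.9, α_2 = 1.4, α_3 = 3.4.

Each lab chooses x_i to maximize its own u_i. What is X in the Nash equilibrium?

7.7

Lab i's FOC: ∂u_i/∂x_i = α_i − x_i = 0, so x_i* = α_i.
NE contributions = (2.9, 1.4, 3.4); X = 7.7.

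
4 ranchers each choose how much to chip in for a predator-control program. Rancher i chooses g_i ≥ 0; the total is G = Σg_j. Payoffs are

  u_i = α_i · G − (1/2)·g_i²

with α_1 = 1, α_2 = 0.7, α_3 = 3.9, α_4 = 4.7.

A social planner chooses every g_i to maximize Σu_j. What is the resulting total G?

41.2

Planner FOC: ∂(Σu_j)/∂g_i = (Σα_j) − g_i = 0, so g_i^SO = Σα_j = 10.3 for every i; G^SO = 41.2.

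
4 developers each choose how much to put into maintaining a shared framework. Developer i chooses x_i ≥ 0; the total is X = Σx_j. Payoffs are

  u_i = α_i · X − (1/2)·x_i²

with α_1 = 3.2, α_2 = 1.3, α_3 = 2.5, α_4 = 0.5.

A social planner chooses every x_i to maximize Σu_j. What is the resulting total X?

30

Planner FOC: ∂(Σu_j)/∂x_i = (Σα_j) − x_i = 0, so x_i^SO = Σα_j = 7.5 for every i; X^SO = 30.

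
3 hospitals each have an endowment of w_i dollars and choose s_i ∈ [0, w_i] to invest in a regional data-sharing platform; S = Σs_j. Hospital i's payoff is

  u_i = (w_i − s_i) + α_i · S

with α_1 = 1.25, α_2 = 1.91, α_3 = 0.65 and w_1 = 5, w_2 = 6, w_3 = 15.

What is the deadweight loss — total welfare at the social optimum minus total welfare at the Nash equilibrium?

∂u_i/∂s_i = α_i − 1, so hospital i contributes w_i if α_i > 1, else 0.
α_i > 1 for i ∈ {1, 2}; NE contributions (5, 6, 0), S = 11.
W^NE = Σw_i − S^NE + (Σα_i)·S^NE = 26 + 2.81·11 = 56.91.
Planner: ∂(Σu_j)/∂s_i = Σα_j − 1 = 2.81 > 0, so everyone contributes w_i; S^SO = 26, W^SO = 26 + 2.81·26 = 99.06.
Deadweight loss = 42.15.

42.15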